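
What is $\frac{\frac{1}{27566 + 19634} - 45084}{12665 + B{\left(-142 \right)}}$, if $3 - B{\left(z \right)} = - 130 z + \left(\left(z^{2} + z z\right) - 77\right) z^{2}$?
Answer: $\frac{2127964799}{38308792323200} \approx 5.5548 \cdot 10^{-5}$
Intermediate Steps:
$B{\left(z \right)} = 3 + 130 z - z^{2} \left(-77 + 2 z^{2}\right)$ ($B{\left(z \right)} = 3 - \left(- 130 z + \left(\left(z^{2} + z z\right) - 77\right) z^{2}\right) = 3 - \left(- 130 z + \left(\left(z^{2} + z^{2}\right) - 77\right) z^{2}\right) = 3 - \left(- 130 z + \left(2 z^{2} - 77\right) z^{2}\right) = 3 - \left(- 130 z + \left(-77 + 2 z^{2}\right) z^{2}\right) = 3 - \left(- 130 z + z^{2} \left(-77 + 2 z^{2}\right)\right) = 3 + 130 z - z^{2} \left(-77 + 2 z^{2}\right)$)
$\frac{\frac{1}{27566 + 19634} - 45084}{12665 + B{\left(-142 \right)}} = \frac{\frac{1}{27566 + 19634} - 45084}{12665 + \left(3 - 2 \left(-142\right)^{4} + 77 \left(-142\right)^{2} + 130 \left(-142\right)\right)} = \frac{\frac{1}{47200} - 45084}{12665 + \left(3 - 813173792 + 77 \cdot 20164 - 18460\right)} = \frac{\frac{1}{47200} - 45084}{12665 + \left(3 - 813173792 + 1552628 - 18460\right)} = - \frac{2127964799}{47200 \left(12665 - 811639621\right)} = - \frac{2127964799}{47200 \left(-811626956\right)} = \left(- \frac{2127964799}{47200}\right) \left(- \frac{1}{811626956}\right) = \frac{2127964799}{38308792323200}$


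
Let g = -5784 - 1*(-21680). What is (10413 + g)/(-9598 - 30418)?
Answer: -26309/40016 ≈ -0.65746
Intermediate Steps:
g = 15896 (g = -5784 + 21680 = 15896)
(10413 + g)/(-9598 - 30418) = (10413 + 15896)/(-9598 - 30418) = 26309/(-40016) = 26309*(-1/40016) = -26309/40016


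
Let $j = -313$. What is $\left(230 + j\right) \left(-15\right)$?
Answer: $1245$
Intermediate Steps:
$\left(230 + j\right) \left(-15\right) = \left(230 - 313\right) \left(-15\right) = \left(-83\right) \left(-15\right) = 1245$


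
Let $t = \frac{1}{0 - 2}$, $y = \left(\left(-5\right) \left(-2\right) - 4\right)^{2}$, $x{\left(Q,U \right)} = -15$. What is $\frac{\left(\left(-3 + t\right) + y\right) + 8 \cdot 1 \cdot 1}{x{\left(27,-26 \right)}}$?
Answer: $- \frac{27}{10} \approx -2.7$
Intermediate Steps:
$y = 36$ ($y = \left(10 - 4\right)^{2} = 6^{2} = 36$)
$t = - \frac{1}{2}$ ($t = \frac{1}{-2} = - \frac{1}{2} \approx -0.5$)
$\frac{\left(\left(-3 + t\right) + y\right) + 8 \cdot 1 \cdot 1}{x{\left(27,-26 \right)}} = \frac{\left(\left(-3 - \frac{1}{2}\right) + 36\right) + 8 \cdot 1 \cdot 1}{-15} = \left(\left(- \frac{7}{2} + 36\right) + 8 \cdot 1\right) \left(- \frac{1}{15}\right) = \left(\frac{65}{2} + 8\right) \left(- \frac{1}{15}\right) = \frac{81}{2} \left(- \frac{1}{15}\right) = - \frac{27}{10}$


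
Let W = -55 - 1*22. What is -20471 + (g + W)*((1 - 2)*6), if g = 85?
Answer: -20519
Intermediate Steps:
W = -77 (W = -55 - 22 = -77)
-20471 + (g + W)*((1 - 2)*6) = -20471 + (85 - 77)*((1 - 2)*6) = -20471 + 8*(-1*6) = -20471 + 8*(-6) = -20471 - 48 = -20519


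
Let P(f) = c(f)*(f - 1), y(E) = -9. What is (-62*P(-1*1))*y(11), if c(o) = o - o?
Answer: 0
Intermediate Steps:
c(o) = 0
P(f) = 0 (P(f) = 0*(f - 1) = 0*(-1 + f) = 0)
(-62*P(-1*1))*y(11) = -62*0*(-9) = 0*(-9) = 0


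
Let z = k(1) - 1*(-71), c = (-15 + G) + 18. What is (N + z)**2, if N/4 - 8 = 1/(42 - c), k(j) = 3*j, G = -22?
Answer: 41860900/3721 ≈ 11250.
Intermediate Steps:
c = -19 (c = (-15 - 22) + 18 = -37 + 18 = -19)
z = 74 (z = 3*1 - 1*(-71) = 3 + 71 = 74)
N = 1956/61 (N = 32 + 4/(42 - 1*(-19)) = 32 + 4/(42 + 19) = 32 + 4/61 = 1956/61 ≈ 32.066)
(N + z)**2 = (1956/61 + 74)**2 = (6470/61)**2 = 41860900/3721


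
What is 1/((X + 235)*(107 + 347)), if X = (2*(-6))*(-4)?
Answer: 1/128482 ≈ 7.7832e-6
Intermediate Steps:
X = 48 (X = -12*(-4) = 48)
1/((X + 235)*(107 + 347)) = 1/((48 + 235)*(107 + 347)) = 1/(283*454) = 1/128482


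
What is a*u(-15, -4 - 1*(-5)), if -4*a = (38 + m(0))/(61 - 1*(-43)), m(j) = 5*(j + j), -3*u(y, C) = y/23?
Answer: -95/4784 ≈ -0.019858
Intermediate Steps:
u(y, C) = -y/69 (u(y, C) = -y/(3*23) = -y/69)
m(j) = 10*j (m(j) = 5*(2*j) = 10*j)
a = -19/208 (a = -(38 + 10*0)/(4*(61 - 1*(-43))) = -(38 + 0)/(4*(61 + 43)) = -19/(2*104) = -¼*19/52 = -19/208 ≈ -0.091346)
a*u(-15, -4 - 1*(-5)) = -(-19)*(-15)/14352 = -19/208*5/23 = -95/4784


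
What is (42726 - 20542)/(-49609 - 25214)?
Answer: -22184/74823 ≈ -0.29649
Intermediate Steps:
(42726 - 20542)/(-49609 - 25214) = 22184/(-74823) = 22184*(-1/74823) = -22184/74823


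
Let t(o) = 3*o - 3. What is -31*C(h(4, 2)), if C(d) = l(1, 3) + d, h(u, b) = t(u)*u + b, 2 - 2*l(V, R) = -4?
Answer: -1271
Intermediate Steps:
t(o) = -3 + 3*o
l(V, R) = 3 (l(V, R) = 1 - ½*(-4) = 1 + 2 = 3)
h(u, b) = b + u*(-3 + 3*u) (h(u, b) = (-3 + 3*u)*u + b = u*(-3 + 3*u) + b = b + u*(-3 + 3*u))
C(d) = 3 + d
-31*C(h(4, 2)) = -31*(3 + (2 + 3*4*(-1 + 4))) = -31*(3 + (2 + 3*4*3)) = -31*(3 + (2 + 36)) = -31*(3 + 38) = -31*41 = -1271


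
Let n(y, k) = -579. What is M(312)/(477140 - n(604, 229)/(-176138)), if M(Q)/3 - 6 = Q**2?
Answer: 51441102900/84042484741 ≈ 0.61208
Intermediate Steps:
M(Q) = 18 + 3*Q**2
M(312)/(477140 - n(604, 229)/(-176138)) = (18 + 3*312**2)/(477140 - (-579)/(-176138)) = (18 + 3*97344)/(477140 - (-579)*(-1)/176138) = (18 + 292032)/(477140 - 1*579/176138) = 292050/(477140 - 579/176138) = 292050/(84042484741/176138) = 292050*(176138/84042484741) = 51441102900/84042484741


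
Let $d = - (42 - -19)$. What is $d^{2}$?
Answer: $3721$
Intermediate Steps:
$d = -61$ ($d = - (42 + 19) = \left(-1\right) 61 = -61$)
$d^{2} = \left(-61\right)^{2} = 3721$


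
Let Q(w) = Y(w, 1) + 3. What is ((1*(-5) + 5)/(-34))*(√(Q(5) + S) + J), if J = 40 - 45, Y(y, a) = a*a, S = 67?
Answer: 0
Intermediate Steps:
Y(y, a) = a²
J = -5
Q(w) = 4 (Q(w) = 1² + 3 = 1 + 3 = 4)
((1*(-5) + 5)/(-34))*(√(Q(5) + S) + J) = ((1*(-5) + 5)/(-34))*(√(4 + 67) - 5) = ((-5 + 5)*(-1/34))*(√71 - 5) = (0*(-1/34))*(-5 + √71) = 0*(-5 + √71) = 0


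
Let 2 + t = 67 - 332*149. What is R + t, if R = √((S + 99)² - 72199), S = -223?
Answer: -49403 + I*√56823 ≈ -49403.0 + 238.38*I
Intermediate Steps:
t = -49403 (t = -2 + (67 - 332*149) = -2 + (67 - 49468) = -2 - 49401 = -49403)
R = I*√56823 (R = √((-223 + 99)² - 72199) = √((-124)² - 72199) = √(15376 - 72199) = √(-56823) = I*√56823 ≈ 238.38*I)
R + t = I*√56823 - 49403 = -49403 + I*√56823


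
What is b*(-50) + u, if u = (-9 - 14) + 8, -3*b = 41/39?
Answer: 295/117 ≈ 2.5214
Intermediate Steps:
b = -41/117 (b = -41/(3*39) = -⅓*41/39 = -41/117 ≈ -0.35043)
u = -15 (u = -23 + 8 = -15)
b*(-50) + u = -41/117*(-50) - 15 = 2050/117 - 15 = 295/117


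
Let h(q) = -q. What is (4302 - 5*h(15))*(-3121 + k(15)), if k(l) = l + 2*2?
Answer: -13577454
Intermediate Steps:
k(l) = 4 + l (k(l) = l + 4 = 4 + l)
(4302 - 5*h(15))*(-3121 + k(15)) = (4302 - (-5)*15)*(-3121 + (4 + 15)) = (4302 - 5*(-15))*(-3121 + 19) = (4302 + 75)*(-3102) = 4377*(-3102) = -13577454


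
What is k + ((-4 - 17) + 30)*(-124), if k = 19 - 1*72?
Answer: -1169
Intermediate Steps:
k = -53 (k = 19 - 72 = -53)
k + ((-4 - 17) + 30)*(-124) = -53 + ((-4 - 17) + 30)*(-124) = -53 + (-21 + 30)*(-124) = -53 + 9*(-124) = -53 - 1116 = -1169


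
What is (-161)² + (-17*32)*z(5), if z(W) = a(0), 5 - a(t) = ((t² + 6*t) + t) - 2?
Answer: 22113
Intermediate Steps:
a(t) = 7 - t² - 7*t (a(t) = 5 - (((t² + 6*t) + t) - 2) = 5 - ((t² + 7*t) - 2) = 5 - (-2 + t² + 7*t) = 5 + (2 - t² - 7*t) = 7 - t² - 7*t)
z(W) = 7 (z(W) = 7 - 1*0² - 7*0 = 7 - 1*0 + 0 = 7 + 0 + 0 = 7)
(-161)² + (-17*32)*z(5) = (-161)² - 17*32*7 = 25921 - 544*7 = 25921 - 3808 = 22113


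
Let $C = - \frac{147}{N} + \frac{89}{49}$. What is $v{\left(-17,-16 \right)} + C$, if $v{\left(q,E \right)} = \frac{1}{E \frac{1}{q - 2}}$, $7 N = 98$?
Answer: $- \frac{5877}{784} \approx -7.4962$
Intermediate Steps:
$N = 14$ ($N = \frac{1}{7} \cdot 98 = 14$)
$C = - \frac{851}{98}$ ($C = - \frac{147}{14} + \frac{89}{49} = \left(-147\right) \frac{1}{14} + 89 \cdot \frac{1}{49} = - \frac{21}{2} + \frac{89}{49} = - \frac{851}{98} \approx -8.6837$)
$v{\left(q,E \right)} = \frac{-2 + q}{E}$ ($v{\left(q,E \right)} = \frac{1}{E \frac{1}{-2 + q}} = \frac{-2 + q}{E}$)
$v{\left(-17,-16 \right)} + C = \frac{-2 - 17}{-16} - \frac{851}{98} = \left(- \frac{1}{16}\right) \left(-19\right) - \frac{851}{98} = \frac{19}{16} - \frac{851}{98} = - \frac{5877}{784}$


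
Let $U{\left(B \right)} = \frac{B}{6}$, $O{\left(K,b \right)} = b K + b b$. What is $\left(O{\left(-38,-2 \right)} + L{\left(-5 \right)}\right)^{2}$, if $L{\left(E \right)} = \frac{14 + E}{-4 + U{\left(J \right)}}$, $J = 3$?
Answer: $\frac{293764}{49} \approx 5995.2$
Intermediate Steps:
$O{\left(K,b \right)} = b^{2} + K b$ ($O{\left(K,b \right)} = K b + b^{2} = b^{2} + K b$)
$U{\left(B \right)} = \frac{B}{6}$ ($U{\left(B \right)} = B \frac{1}{6} = \frac{B}{6}$)
$L{\left(E \right)} = -4 - \frac{2 E}{7}$ ($L{\left(E \right)} = \frac{14 + E}{-4 + \frac{1}{6} \cdot 3} = \frac{14 + E}{-4 + \frac{1}{2}} = \frac{14 + E}{- \frac{7}{2}} = \left(14 + E\right) \left(- \frac{2}{7}\right) = -4 - \frac{2 E}{7}$)
$\left(O{\left(-38,-2 \right)} + L{\left(-5 \right)}\right)^{2} = \left(- 2 \left(-38 - 2\right) - \frac{18}{7}\right)^{2} = \left(\left(-2\right) \left(-40\right) + \left(-4 + \frac{10}{7}\right)\right)^{2} = \left(80 - \frac{18}{7}\right)^{2} = \left(\frac{542}{7}\right)^{2} = \frac{293764}{49}$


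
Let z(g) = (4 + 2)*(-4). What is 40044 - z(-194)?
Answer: 40068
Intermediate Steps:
z(g) = -24 (z(g) = 6*(-4) = -24)
40044 - z(-194) = 40044 - 1*(-24) = 40044 + 24 = 40068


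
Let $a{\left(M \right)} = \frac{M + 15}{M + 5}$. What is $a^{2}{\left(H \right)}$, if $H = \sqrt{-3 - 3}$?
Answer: $\frac{\left(15 + i \sqrt{6}\right)^{2}}{\left(5 + i \sqrt{6}\right)^{2}} \approx 6.2029 - 4.1292 i$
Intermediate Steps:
$H = i \sqrt{6}$ ($H = \sqrt{-6} = i \sqrt{6} \approx 2.4495 i$)
$a{\left(M \right)} = \frac{15 + M}{5 + M}$
$a^{2}{\left(H \right)} = \left(\frac{15 + i \sqrt{6}}{5 + i \sqrt{6}}\right)^{2} = \frac{\left(15 + i \sqrt{6}\right)^{2}}{\left(5 + i \sqrt{6}\right)^{2}}$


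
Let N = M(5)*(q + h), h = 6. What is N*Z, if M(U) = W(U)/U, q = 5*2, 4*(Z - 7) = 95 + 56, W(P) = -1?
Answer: -716/5 ≈ -143.20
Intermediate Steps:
Z = 179/4 (Z = 7 + (95 + 56)/4 = 7 + (1/4)*151 = 7 + 151/4 = 179/4 ≈ 44.750)
q = 10
M(U) = -1/U
N = -16/5 (N = (-1/5)*(10 + 6) = -1*1/5*16 = -1/5*16 = -16/5 ≈ -3.2000)
N*Z = -16/5*179/4 = -716/5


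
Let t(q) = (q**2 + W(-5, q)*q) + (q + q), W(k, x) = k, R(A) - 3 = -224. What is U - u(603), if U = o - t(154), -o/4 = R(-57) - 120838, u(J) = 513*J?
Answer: 151643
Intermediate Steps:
R(A) = -221 (R(A) = 3 - 224 = -221)
t(q) = q**2 - 3*q (t(q) = (q**2 - 5*q) + (q + q) = (q**2 - 5*q) + 2*q = q**2 - 3*q)
o = 484236 (o = -4*(-221 - 120838) = -4*(-121059) = 484236)
U = 460982 (U = 484236 - 154*(-3 + 154) = 484236 - 154*151 = 484236 - 1*23254 = 484236 - 23254 = 460982)
U - u(603) = 460982 - 513*603 = 460982 - 1*309339 = 460982 - 309339 = 151643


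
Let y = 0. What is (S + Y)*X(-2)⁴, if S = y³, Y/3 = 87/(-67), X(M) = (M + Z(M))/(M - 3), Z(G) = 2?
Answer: 0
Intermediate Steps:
X(M) = (2 + M)/(-3 + M) (X(M) = (M + 2)/(M - 3) = (2 + M)/(-3 + M))
Y = -261/67 (Y = 3*(87/(-67)) = 3*(87*(-1/67)) = 3*(-87/67) = -261/67 ≈ -3.8955)
S = 0 (S = 0³ = 0)
(S + Y)*X(-2)⁴ = (0 - 261/67)*((2 - 2)/(-3 - 2))⁴ = -261*(0/(-5))⁴/67 = -261*(-⅕*0)⁴/67 = -261/67*0⁴ = -261/67*0 = 0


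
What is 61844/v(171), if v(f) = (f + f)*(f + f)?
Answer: 15461/29241 ≈ 0.52874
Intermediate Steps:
v(f) = 4*f² (v(f) = (2*f)*(2*f) = 4*f²)
61844/v(171) = 61844/((4*171²)) = 61844/((4*29241)) = 61844/116964 = 61844*(1/116964) = 15461/29241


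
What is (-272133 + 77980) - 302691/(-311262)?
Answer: -20144049465/103754 ≈ -1.9415e+5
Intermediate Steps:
(-272133 + 77980) - 302691/(-311262) = -194153 - 302691*(-1/311262) = -194153 + 100897/103754 = -20144049465/103754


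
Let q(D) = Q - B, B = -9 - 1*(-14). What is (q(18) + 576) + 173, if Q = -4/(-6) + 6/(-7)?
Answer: 15620/21 ≈ 743.81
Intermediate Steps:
Q = -4/21 (Q = -4*(-⅙) + 6*(-⅐) = ⅔ - 6/7 = -4/21 ≈ -0.19048)
B = 5 (B = -9 + 14 = 5)
q(D) = -109/21 (q(D) = -4/21 - 1*5 = -4/21 - 5 = -109/21)
(q(18) + 576) + 173 = (-109/21 + 576) + 173 = 11987/21 + 173 = 15620/21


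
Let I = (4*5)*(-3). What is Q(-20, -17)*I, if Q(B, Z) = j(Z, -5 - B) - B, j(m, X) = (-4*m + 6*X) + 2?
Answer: -10800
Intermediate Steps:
I = -60 (I = 20*(-3) = -60)
j(m, X) = 2 - 4*m + 6*X
Q(B, Z) = -28 - 7*B - 4*Z (Q(B, Z) = (2 - 4*Z + 6*(-5 - B)) - B = (2 - 4*Z + (-30 - 6*B)) - B = (-28 - 6*B - 4*Z) - B = -28 - 7*B - 4*Z)
Q(-20, -17)*I = (-28 - 7*(-20) - 4*(-17))*(-60) = (-28 + 140 + 68)*(-60) = 180*(-60) = -10800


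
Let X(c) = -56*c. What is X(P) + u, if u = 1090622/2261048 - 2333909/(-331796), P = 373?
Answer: -979042389604185/46887917638 ≈ -20880.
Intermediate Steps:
u = 352434018359/46887917638 (u = 1090622*(1/2261048) - 2333909*(-1/331796) = 545311/1130524 + 2333909/331796 = 352434018359/46887917638 ≈ 7.5165)
X(P) + u = -56*373 + 352434018359/46887917638 = -20888 + 352434018359/46887917638 = -979042389604185/46887917638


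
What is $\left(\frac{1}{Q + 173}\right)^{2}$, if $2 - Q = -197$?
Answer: $\frac{1}{138384} \approx 7.2263 \cdot 10^{-6}$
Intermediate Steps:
$Q = 199$ ($Q = 2 - -197 = 2 + 197 = 199$)
$\left(\frac{1}{Q + 173}\right)^{2} = \left(\frac{1}{199 + 173}\right)^{2} = \left(\frac{1}{372}\right)^{2} = \frac{1}{138384}$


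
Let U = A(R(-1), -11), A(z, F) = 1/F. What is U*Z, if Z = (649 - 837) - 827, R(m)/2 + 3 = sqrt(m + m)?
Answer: 1015/11 ≈ 92.273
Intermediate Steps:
R(m) = -6 + 2*sqrt(2)*sqrt(m) (R(m) = -6 + 2*sqrt(m + m) = -6 + 2*sqrt(2*m) = -6 + 2*(sqrt(2)*sqrt(m)) = -6 + 2*sqrt(2)*sqrt(m))
U = -1/11 (U = 1/(-11) = -1/11 ≈ -0.090909)
Z = -1015 (Z = -188 - 827 = -1015)
U*Z = -1/11*(-1015) = 1015/11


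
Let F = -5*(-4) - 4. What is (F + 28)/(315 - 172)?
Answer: 4/13 ≈ 0.30769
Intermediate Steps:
F = 16 (F = 20 - 4 = 16)
(F + 28)/(315 - 172) = (16 + 28)/(315 - 172) = 44/143 = 44*(1/143) = 4/13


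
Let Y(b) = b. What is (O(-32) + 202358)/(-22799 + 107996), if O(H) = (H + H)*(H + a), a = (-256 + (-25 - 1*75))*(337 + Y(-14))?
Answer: 7563638/85197 ≈ 88.778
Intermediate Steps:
a = -114988 (a = (-256 + (-25 - 1*75))*(337 - 14) = (-256 + (-25 - 75))*323 = (-256 - 100)*323 = -356*323 = -114988)
O(H) = 2*H*(-114988 + H) (O(H) = (H + H)*(H - 114988) = (2*H)*(-114988 + H) = 2*H*(-114988 + H))
(O(-32) + 202358)/(-22799 + 107996) = (2*(-32)*(-114988 - 32) + 202358)/(-22799 + 107996) = (2*(-32)*(-115020) + 202358)/85197 = (7361280 + 202358)*(1/85197) = 7563638*(1/85197) = 7563638/85197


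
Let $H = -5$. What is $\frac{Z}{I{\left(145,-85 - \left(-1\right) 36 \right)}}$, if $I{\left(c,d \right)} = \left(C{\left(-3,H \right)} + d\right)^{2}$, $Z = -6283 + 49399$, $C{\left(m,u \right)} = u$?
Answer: $\frac{3593}{243} \approx 14.786$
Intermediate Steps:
$Z = 43116$
$I{\left(c,d \right)} = \left(-5 + d\right)^{2}$
$\frac{Z}{I{\left(145,-85 - \left(-1\right) 36 \right)}} = \frac{43116}{\left(-5 - \left(85 - 36\right)\right)^{2}} = \frac{43116}{\left(-5 - 49\right)^{2}} = \frac{43116}{\left(-54\right)^{2}} = \frac{43116}{2916} = 43116 \cdot \frac{1}{2916} = \frac{3593}{243}$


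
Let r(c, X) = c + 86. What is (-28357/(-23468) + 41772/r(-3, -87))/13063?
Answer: 982658927/25444686172 ≈ 0.038619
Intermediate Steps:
r(c, X) = 86 + c
(-28357/(-23468) + 41772/r(-3, -87))/13063 = (-28357/(-23468) + 41772/(86 - 3))/13063 = (-28357*(-1/23468) + 41772/83)*(1/13063) = (28357/23468 + 41772*(1/83))*(1/13063) = (28357/23468 + 41772/83)*(1/13063) = (982658927/1947844)*(1/13063) = 982658927/25444686172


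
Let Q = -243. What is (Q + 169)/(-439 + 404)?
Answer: 74/35 ≈ 2.1143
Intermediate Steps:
(Q + 169)/(-439 + 404) = (-243 + 169)/(-439 + 404) = -74/(-35) = -74*(-1/35) = 74/35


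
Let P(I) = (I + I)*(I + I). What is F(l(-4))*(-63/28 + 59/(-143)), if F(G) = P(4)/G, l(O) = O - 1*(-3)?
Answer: 24368/143 ≈ 170.41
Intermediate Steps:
l(O) = 3 + O (l(O) = O + 3 = 3 + O)
P(I) = 4*I**2 (P(I) = (2*I)*(2*I) = 4*I**2)
F(G) = 64/G (F(G) = (4*4**2)/G = (4*16)/G = 64/G)
F(l(-4))*(-63/28 + 59/(-143)) = (64/(3 - 4))*(-63/28 + 59/(-143)) = (64/(-1))*(-63*1/28 + 59*(-1/143)) = (64*(-1))*(-9/4 - 59/143) = -64*(-1523/572) = 24368/143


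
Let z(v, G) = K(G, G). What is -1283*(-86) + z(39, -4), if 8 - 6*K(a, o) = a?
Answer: 110340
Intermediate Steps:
K(a, o) = 4/3 - a/6
z(v, G) = 4/3 - G/6
-1283*(-86) + z(39, -4) = -1283*(-86) + (4/3 - 1/6*(-4)) = 110338 + (4/3 + 2/3) = 110338 + 2 = 110340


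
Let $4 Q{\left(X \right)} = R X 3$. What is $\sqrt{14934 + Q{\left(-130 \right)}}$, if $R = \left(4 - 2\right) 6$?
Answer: $2 \sqrt{3441} \approx 117.32$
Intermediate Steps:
$R = 12$ ($R = 2 \cdot 6 = 12$)
$Q{\left(X \right)} = 9 X$ ($Q{\left(X \right)} = \frac{12 X 3}{4} = \frac{36 X}{4} = 9 X$)
$\sqrt{14934 + Q{\left(-130 \right)}} = \sqrt{14934 + 9 \left(-130\right)} = \sqrt{14934 - 1170} = \sqrt{13764} = 2 \sqrt{3441}$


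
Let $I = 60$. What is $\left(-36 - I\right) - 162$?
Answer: $-258$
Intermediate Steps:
$\left(-36 - I\right) - 162 = \left(-36 - 60\right) - 162 = -96 - 162 = -258$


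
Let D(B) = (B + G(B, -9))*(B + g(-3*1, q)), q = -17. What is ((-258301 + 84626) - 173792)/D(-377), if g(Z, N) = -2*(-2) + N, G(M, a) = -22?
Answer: -347467/155610 ≈ -2.2329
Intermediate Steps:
g(Z, N) = 4 + N
D(B) = (-22 + B)*(-13 + B) (D(B) = (B - 22)*(B + (4 - 17)) = (-22 + B)*(B - 13) = (-22 + B)*(-13 + B))
((-258301 + 84626) - 173792)/D(-377) = ((-258301 + 84626) - 173792)/(286 + (-377)**2 - 35*(-377)) = (-173675 - 173792)/(286 + 142129 + 13195) = -347467/155610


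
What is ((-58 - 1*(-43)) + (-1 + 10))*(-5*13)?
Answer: 390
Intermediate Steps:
((-58 - 1*(-43)) + (-1 + 10))*(-5*13) = ((-58 + 43) + 9)*(-65) = (-15 + 9)*(-65) = -6*(-65) = 390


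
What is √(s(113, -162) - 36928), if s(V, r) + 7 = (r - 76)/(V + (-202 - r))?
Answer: I*√196843989/73 ≈ 192.19*I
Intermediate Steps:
s(V, r) = -7 + (-76 + r)/(-202 + V - r) (s(V, r) = -7 + (r - 76)/(V + (-202 - r)) = -7 + (-76 + r)/(-202 + V - r))
√(s(113, -162) - 36928) = √((-1338 - 8*(-162) + 7*113)/(202 - 162 - 1*113) - 36928) = √((-1338 + 1296 + 791)/(202 - 162 - 113) - 36928) = √(749/(-73) - 36928) = √(-1/73*749 - 36928) = √(-749/73 - 36928) = √(-2696493/73) = I*√196843989/73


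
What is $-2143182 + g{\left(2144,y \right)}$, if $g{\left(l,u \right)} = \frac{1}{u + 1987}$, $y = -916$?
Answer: $- \frac{2295347921}{1071} \approx -2.1432 \cdot 10^{6}$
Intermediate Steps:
$g{\left(l,u \right)} = \frac{1}{1987 + u}$
$-2143182 + g{\left(2144,y \right)} = -2143182 + \frac{1}{1987 - 916} = -2143182 + \frac{1}{1071} = - \frac{2295347921}{1071}$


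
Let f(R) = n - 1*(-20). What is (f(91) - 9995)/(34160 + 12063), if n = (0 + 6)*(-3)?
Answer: -9993/46223 ≈ -0.21619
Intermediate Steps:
n = -18 (n = 6*(-3) = -18)
f(R) = 2 (f(R) = -18 - 1*(-20) = -18 + 20 = 2)
(f(91) - 9995)/(34160 + 12063) = (2 - 9995)/(34160 + 12063) = -9993/46223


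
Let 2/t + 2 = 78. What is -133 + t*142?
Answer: -2456/19 ≈ -129.26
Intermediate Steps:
t = 1/38 (t = 2/(-2 + 78) = 2/76 = 2*(1/76) = 1/38 ≈ 0.026316)
-133 + t*142 = -133 + (1/38)*142 = -133 + 71/19 = -2456/19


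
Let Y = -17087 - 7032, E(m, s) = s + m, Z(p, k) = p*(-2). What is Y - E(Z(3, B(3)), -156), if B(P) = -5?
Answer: -23957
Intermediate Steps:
Z(p, k) = -2*p
E(m, s) = m + s
Y = -24119
Y - E(Z(3, B(3)), -156) = -24119 - (-2*3 - 156) = -24119 - (-6 - 156) = -24119 - 1*(-162) = -24119 + 162 = -23957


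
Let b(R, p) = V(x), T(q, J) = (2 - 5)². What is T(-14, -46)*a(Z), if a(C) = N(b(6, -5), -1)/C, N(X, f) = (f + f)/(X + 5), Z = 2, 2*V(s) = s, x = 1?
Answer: -18/11 ≈ -1.6364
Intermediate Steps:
V(s) = s/2
T(q, J) = 9 (T(q, J) = (-3)² = 9)
b(R, p) = ½ (b(R, p) = (½)*1 = ½)
N(X, f) = 2*f/(5 + X) (N(X, f) = (2*f)/(5 + X) = 2*f/(5 + X))
a(C) = -4/(11*C) (a(C) = (2*(-1)/(5 + ½))/C = (2*(-1)/(11/2))/C = (2*(-1)*(2/11))/C = -4/(11*C))
T(-14, -46)*a(Z) = 9*(-4/11/2) = 9*(-4/11*½) = 9*(-2/11) = -18/11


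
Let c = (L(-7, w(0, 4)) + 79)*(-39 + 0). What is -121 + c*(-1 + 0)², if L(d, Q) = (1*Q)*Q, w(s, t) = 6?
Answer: -4606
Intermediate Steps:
L(d, Q) = Q² (L(d, Q) = Q*Q = Q²)
c = -4485 (c = (6² + 79)*(-39 + 0) = (36 + 79)*(-39) = 115*(-39) = -4485)
-121 + c*(-1 + 0)² = -121 - 4485*(-1 + 0)² = -121 - 4485*(-1)² = -121 - 4485*1 = -121 - 4485 = -4606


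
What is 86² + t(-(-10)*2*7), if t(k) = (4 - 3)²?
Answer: 7397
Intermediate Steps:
t(k) = 1 (t(k) = 1² = 1)
86² + t(-(-10)*2*7) = 86² + 1 = 7396 + 1 = 7397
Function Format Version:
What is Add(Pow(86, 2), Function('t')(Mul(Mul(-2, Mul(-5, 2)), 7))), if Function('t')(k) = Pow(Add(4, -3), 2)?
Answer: 7397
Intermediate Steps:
Function('t')(k) = 1 (Function('t')(k) = Pow(1, 2) = 1)
Add(Pow(86, 2), Function('t')(Mul(Mul(-2, Mul(-5, 2)), 7))) = Add(Pow(86, 2), 1) = Add(7396, 1) = 7397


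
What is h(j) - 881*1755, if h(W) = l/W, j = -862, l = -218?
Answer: -666392696/431 ≈ -1.5462e+6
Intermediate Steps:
h(W) = -218/W
h(j) - 881*1755 = -218/(-862) - 881*1755 = -218*(-1/862) - 1*1546155 = 109/431 - 1546155 = -666392696/431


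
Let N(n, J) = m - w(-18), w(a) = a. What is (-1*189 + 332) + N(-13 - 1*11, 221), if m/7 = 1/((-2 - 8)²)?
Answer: 16107/100 ≈ 161.07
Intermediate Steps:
m = 7/100 (m = 7/((-2 - 8)²) = 7/((-10)²) = 7/100 ≈ 0.070000)
N(n, J) = 1807/100 (N(n, J) = 7/100 - 1*(-18) = 7/100 + 18 = 1807/100)
(-1*189 + 332) + N(-13 - 1*11, 221) = (-1*189 + 332) + 1807/100 = (-189 + 332) + 1807/100 = 143 + 1807/100 = 16107/100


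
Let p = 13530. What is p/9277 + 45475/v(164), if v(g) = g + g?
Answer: 426309415/3042856 ≈ 140.10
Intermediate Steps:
v(g) = 2*g
p/9277 + 45475/v(164) = 13530/9277 + 45475/((2*164)) = 13530*(1/9277) + 45475/328 = 13530/9277 + 45475*(1/328) = 13530/9277 + 45475/328 = 426309415/3042856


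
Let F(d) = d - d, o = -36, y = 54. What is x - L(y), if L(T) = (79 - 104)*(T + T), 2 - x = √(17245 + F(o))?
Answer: 2702 - √17245 ≈ 2570.7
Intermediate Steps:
F(d) = 0
x = 2 - √17245 (x = 2 - √(17245 + 0) = 2 - √17245 ≈ -129.32)
L(T) = -50*T
x - L(y) = (2 - √17245) - (-50)*54 = (2 - √17245) - 1*(-2700) = (2 - √17245) + 2700 = 2702 - √17245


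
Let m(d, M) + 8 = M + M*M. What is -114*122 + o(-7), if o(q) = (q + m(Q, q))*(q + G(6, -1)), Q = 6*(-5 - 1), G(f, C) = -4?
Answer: -14205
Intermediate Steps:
Q = -36 (Q = 6*(-6) = -36)
m(d, M) = -8 + M + M² (m(d, M) = -8 + (M + M*M) = -8 + (M + M²) = -8 + M + M²)
o(q) = (-4 + q)*(-8 + q² + 2*q) (o(q) = (q + (-8 + q + q²))*(q - 4) = (-8 + q² + 2*q)*(-4 + q) = (-4 + q)*(-8 + q² + 2*q))
-114*122 + o(-7) = -114*122 + (32 + (-7)³ - 16*(-7) - 2*(-7)²) = -13908 + (32 - 343 + 112 - 2*49) = -13908 + (32 - 343 + 112 - 98) = -13908 - 297 = -14205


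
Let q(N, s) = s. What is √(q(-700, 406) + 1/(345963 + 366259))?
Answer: √205947632689526/712222 ≈ 20.149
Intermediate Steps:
√(q(-700, 406) + 1/(345963 + 366259)) = √(406 + 1/(345963 + 366259)) = √(406 + 1/712222) = √(289162133/712222) = √205947632689526/712222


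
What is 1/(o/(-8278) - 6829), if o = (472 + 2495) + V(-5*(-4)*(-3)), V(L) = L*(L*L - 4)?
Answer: -8278/56317669 ≈ -0.00014699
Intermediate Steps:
V(L) = L*(-4 + L**2) (V(L) = L*(L**2 - 4) = L*(-4 + L**2))
o = -212793 (o = (472 + 2495) + (-5*(-4)*(-3))*(-4 + (-5*(-4)*(-3))**2) = 2967 + (20*(-3))*(-4 + (20*(-3))**2) = 2967 - 60*(-4 + (-60)**2) = 2967 - 60*(-4 + 3600) = 2967 - 60*3596 = 2967 - 215760 = -212793)
1/(o/(-8278) - 6829) = 1/(-212793/(-8278) - 6829) = 1/(-212793*(-1/8278) - 6829) = 1/(212793/8278 - 6829) = 1/(-56317669/8278) = -8278/56317669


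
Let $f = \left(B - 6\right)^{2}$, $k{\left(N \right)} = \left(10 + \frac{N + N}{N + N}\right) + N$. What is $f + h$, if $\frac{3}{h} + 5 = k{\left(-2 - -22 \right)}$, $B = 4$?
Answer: $\frac{107}{26} \approx 4.1154$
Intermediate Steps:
$k{\left(N \right)} = 11 + N$ ($k{\left(N \right)} = \left(10 + \frac{2 N}{2 N}\right) + N = \left(10 + 2 N \frac{1}{2 N}\right) + N = \left(10 + 1\right) + N = 11 + N$)
$h = \frac{3}{26}$ ($h = \frac{3}{-5 + \left(11 - -20\right)} = \frac{3}{-5 + \left(11 + \left(-2 + 22\right)\right)} = \frac{3}{-5 + \left(11 + 20\right)} = \frac{3}{-5 + 31} = \frac{3}{26} \approx 0.11538$)
$f = 4$ ($f = \left(4 - 6\right)^{2} = \left(-2\right)^{2} = 4$)
$f + h = 4 + \frac{3}{26} = \frac{107}{26}$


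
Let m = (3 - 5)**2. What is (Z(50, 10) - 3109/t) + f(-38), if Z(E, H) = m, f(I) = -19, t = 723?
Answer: -13954/723 ≈ -19.300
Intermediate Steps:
m = 4 (m = (-2)**2 = 4)
Z(E, H) = 4
(Z(50, 10) - 3109/t) + f(-38) = (4 - 3109/723) - 19 = -217/723 - 19 = -13954/723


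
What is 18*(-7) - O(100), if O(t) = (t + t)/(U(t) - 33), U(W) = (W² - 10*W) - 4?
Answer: -1129538/8963 ≈ -126.02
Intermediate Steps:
U(W) = -4 + W² - 10*W
O(t) = 2*t/(-37 + t² - 10*t) (O(t) = (t + t)/((-4 + t² - 10*t) - 33) = (2*t)/(-37 + t² - 10*t) = 2*t/(-37 + t² - 10*t))
18*(-7) - O(100) = 18*(-7) - 2*100/(-37 + 100² - 10*100) = -126 - 2*100/(-37 + 10000 - 1000) = -126 - 2*100/8963 = -126 - 1*200/8963 = -126 - 200/8963 = -1129538/8963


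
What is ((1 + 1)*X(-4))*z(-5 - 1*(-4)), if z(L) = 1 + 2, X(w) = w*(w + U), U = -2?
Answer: 144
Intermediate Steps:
X(w) = w*(-2 + w) (X(w) = w*(w - 2) = w*(-2 + w))
z(L) = 3
((1 + 1)*X(-4))*z(-5 - 1*(-4)) = ((1 + 1)*(-4*(-2 - 4)))*3 = (2*(-4*(-6)))*3 = (2*24)*3 = 48*3 = 144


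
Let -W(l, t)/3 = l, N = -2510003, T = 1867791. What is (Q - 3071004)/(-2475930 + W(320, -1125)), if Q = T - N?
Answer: -130679/247689 ≈ -0.52759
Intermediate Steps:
W(l, t) = -3*l
Q = 4377794 (Q = 1867791 - 1*(-2510003) = 1867791 + 2510003 = 4377794)
(Q - 3071004)/(-2475930 + W(320, -1125)) = (4377794 - 3071004)/(-2475930 - 3*320) = 1306790/(-2475930 - 960) = 1306790/(-2476890) = 1306790*(-1/2476890) = -130679/247689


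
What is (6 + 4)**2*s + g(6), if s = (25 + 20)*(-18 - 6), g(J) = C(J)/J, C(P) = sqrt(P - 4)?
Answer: -108000 + sqrt(2)/6 ≈ -1.0800e+5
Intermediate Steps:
C(P) = sqrt(-4 + P)
g(J) = sqrt(-4 + J)/J
s = -1080 (s = 45*(-24) = -1080)
(6 + 4)**2*s + g(6) = (6 + 4)**2*(-1080) + sqrt(-4 + 6)/6 = 10**2*(-1080) + sqrt(2)/6 = 100*(-1080) + sqrt(2)/6 = -108000 + sqrt(2)/6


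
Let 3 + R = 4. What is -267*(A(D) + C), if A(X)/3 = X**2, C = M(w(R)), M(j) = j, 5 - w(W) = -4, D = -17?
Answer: -233892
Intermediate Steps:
R = 1 (R = -3 + 4 = 1)
w(W) = 9 (w(W) = 5 - 1*(-4) = 5 + 4 = 9)
C = 9
A(X) = 3*X**2
-267*(A(D) + C) = -267*(3*(-17)**2 + 9) = -267*(3*289 + 9) = -267*(867 + 9) = -267*876 = -233892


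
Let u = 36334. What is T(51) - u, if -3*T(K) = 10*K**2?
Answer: -45004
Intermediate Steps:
T(K) = -10*K**2/3
T(51) - u = -10/3*51**2 - 1*36334 = -10/3*2601 - 36334 = -8670 - 36334 = -45004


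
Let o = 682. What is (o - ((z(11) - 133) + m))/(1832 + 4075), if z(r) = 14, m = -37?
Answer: 838/5907 ≈ 0.14187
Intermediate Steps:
(o - ((z(11) - 133) + m))/(1832 + 4075) = (682 - ((14 - 133) - 37))/(1832 + 4075) = (682 - (-119 - 37))/5907 = (682 - 1*(-156))/5907 = (682 + 156)/5907 = (1/5907)*838 = 838/5907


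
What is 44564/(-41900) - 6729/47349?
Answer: -199333828/165326925 ≈ -1.2057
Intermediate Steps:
44564/(-41900) - 6729/47349 = 44564*(-1/41900) - 6729*1/47349 = -11141/10475 - 2243/15783 = -199333828/165326925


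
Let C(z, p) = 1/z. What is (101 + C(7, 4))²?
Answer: 501264/49 ≈ 10230.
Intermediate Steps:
(101 + C(7, 4))² = (101 + 1/7)² = (101 + ⅐)² = (708/7)² = 501264/49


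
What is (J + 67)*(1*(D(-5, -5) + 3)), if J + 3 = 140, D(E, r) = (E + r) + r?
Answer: -2448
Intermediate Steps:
D(E, r) = E + 2*r
J = 137 (J = -3 + 140 = 137)
(J + 67)*(1*(D(-5, -5) + 3)) = (137 + 67)*(1*((-5 + 2*(-5)) + 3)) = 204*(1*((-5 - 10) + 3)) = 204*(1*(-15 + 3)) = 204*(1*(-12)) = 204*(-12) = -2448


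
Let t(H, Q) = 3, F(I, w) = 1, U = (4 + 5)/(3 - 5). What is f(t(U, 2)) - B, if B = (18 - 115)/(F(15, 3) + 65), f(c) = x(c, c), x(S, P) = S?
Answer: 295/66 ≈ 4.4697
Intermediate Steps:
U = -9/2 (U = 9/(-2) = 9*(-½) = -9/2 ≈ -4.5000)
f(c) = c
B = -97/66 (B = (18 - 115)/(1 + 65) = -97/66 ≈ -1.4697)
f(t(U, 2)) - B = 3 - 1*(-97/66) = 3 + 97/66 = 295/66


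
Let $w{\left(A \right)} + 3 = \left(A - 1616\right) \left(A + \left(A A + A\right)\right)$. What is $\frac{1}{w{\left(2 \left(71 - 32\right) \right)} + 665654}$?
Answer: $- \frac{1}{8931469} \approx -1.1196 \cdot 10^{-7}$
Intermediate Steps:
$w{\left(A \right)} = -3 + \left(-1616 + A\right) \left(A^{2} + 2 A\right)$ ($w{\left(A \right)} = -3 + \left(A - 1616\right) \left(A + \left(A A + A\right)\right) = -3 + \left(-1616 + A\right) \left(A + \left(A^{2} + A\right)\right) = -3 + \left(-1616 + A\right) \left(A + \left(A + A^{2}\right)\right) = -3 + \left(-1616 + A\right) \left(A^{2} + 2 A\right)$)
$\frac{1}{w{\left(2 \left(71 - 32\right) \right)} + 665654} = \frac{1}{\left(-3 + \left(2 \left(71 - 32\right)\right)^{3} - 3232 \cdot 2 \left(71 - 32\right) - 1614 \left(2 \left(71 - 32\right)\right)^{2}\right) + 665654} = \frac{1}{\left(-3 + \left(2 \cdot 39\right)^{3} - 3232 \cdot 2 \cdot 39 - 1614 \left(2 \cdot 39\right)^{2}\right) + 665654} = \frac{1}{\left(-3 + 78^{3} - 252096 - 1614 \cdot 78^{2}\right) + 665654} = \frac{1}{\left(-3 + 474552 - 252096 - 9819576\right) + 665654} = \frac{1}{-9597123 + 665654} = \frac{1}{-8931469} = - \frac{1}{8931469}$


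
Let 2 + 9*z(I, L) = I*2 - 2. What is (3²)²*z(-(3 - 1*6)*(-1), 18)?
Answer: -90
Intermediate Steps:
z(I, L) = -4/9 + 2*I/9 (z(I, L) = -2/9 + (I*2 - 2)/9 = -2/9 + (2*I - 2)/9 = -2/9 + (-2 + 2*I)/9 = -2/9 + (-2/9 + 2*I/9) = -4/9 + 2*I/9)
(3²)²*z(-(3 - 1*6)*(-1), 18) = (3²)²*(-4/9 + 2*(-(3 - 1*6)*(-1))/9) = 9²*(-4/9 + 2*(-(3 - 6)*(-1))/9) = 81*(-4/9 + 2*(-1*(-3)*(-1))/9) = 81*(-4/9 + 2*(3*(-1))/9) = 81*(-4/9 + (2/9)*(-3)) = 81*(-4/9 - ⅔) = 81*(-10/9) = -90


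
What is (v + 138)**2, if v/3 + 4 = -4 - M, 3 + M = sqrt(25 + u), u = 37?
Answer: 15687 - 738*sqrt(62) ≈ 9876.0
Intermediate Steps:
M = -3 + sqrt(62) (M = -3 + sqrt(25 + 37) = -3 + sqrt(62) ≈ 4.8740)
v = -15 - 3*sqrt(62) (v = -12 + 3*(-4 - (-3 + sqrt(62))) = -12 + 3*(-4 + (3 - sqrt(62))) = -12 + 3*(-1 - sqrt(62)) = -12 + (-3 - 3*sqrt(62)) = -15 - 3*sqrt(62) ≈ -38.622)
(v + 138)**2 = ((-15 - 3*sqrt(62)) + 138)**2 = (123 - 3*sqrt(62))**2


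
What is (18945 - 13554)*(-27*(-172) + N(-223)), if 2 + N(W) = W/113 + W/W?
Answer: 2827234476/113 ≈ 2.5020e+7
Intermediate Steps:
N(W) = -1 + W/113 (N(W) = -2 + (W/113 + W/W) = -2 + (W*(1/113) + 1) = -2 + (W/113 + 1) = -2 + (1 + W/113) = -1 + W/113)
(18945 - 13554)*(-27*(-172) + N(-223)) = (18945 - 13554)*(-27*(-172) + (-1 + (1/113)*(-223))) = 5391*(4644 + (-1 - 223/113)) = 5391*(4644 - 336/113) = 5391*(524436/113) = 2827234476/113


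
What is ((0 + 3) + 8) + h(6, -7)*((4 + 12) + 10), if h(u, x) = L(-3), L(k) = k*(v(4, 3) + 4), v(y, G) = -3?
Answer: -67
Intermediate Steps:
L(k) = k (L(k) = k*(-3 + 4) = k*1 = k)
h(u, x) = -3
((0 + 3) + 8) + h(6, -7)*((4 + 12) + 10) = ((0 + 3) + 8) - 3*((4 + 12) + 10) = (3 + 8) - 3*(16 + 10) = 11 - 3*26 = 11 - 78 = -67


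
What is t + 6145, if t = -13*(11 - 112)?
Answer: 7458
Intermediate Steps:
t = 1313 (t = -13*(-101) = 1313)
t + 6145 = 1313 + 6145 = 7458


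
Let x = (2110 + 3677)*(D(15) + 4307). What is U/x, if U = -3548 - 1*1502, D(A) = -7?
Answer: -101/497682 ≈ -0.00020294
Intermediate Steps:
U = -5050 (U = -3548 - 1502 = -5050)
x = 24884100 (x = (2110 + 3677)*(-7 + 4307) = 5787*4300 = 24884100)
U/x = -5050/24884100 = -5050*1/24884100 = -101/497682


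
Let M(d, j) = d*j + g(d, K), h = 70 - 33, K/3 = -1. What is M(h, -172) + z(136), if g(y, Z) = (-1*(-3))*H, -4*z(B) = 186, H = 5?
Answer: -12791/2 ≈ -6395.5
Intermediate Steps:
z(B) = -93/2 (z(B) = -¼*186 = -93/2)
K = -3 (K = 3*(-1) = -3)
g(y, Z) = 15 (g(y, Z) = -1*(-3)*5 = 3*5 = 15)
h = 37
M(d, j) = 15 + d*j (M(d, j) = d*j + 15 = 15 + d*j)
M(h, -172) + z(136) = (15 + 37*(-172)) - 93/2 = (15 - 6364) - 93/2 = -6349 - 93/2 = -12791/2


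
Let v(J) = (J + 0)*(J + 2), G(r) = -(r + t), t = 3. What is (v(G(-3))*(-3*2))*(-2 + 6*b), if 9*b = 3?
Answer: 0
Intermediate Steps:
b = ⅓ (b = (⅑)*3 = ⅓ ≈ 0.33333)
G(r) = -3 - r (G(r) = -(r + 3) = -(3 + r) = -3 - r)
v(J) = J*(2 + J)
(v(G(-3))*(-3*2))*(-2 + 6*b) = (((-3 - 1*(-3))*(2 + (-3 - 1*(-3))))*(-3*2))*(-2 + 6*(⅓)) = (((-3 + 3)*(2 + (-3 + 3)))*(-6))*(-2 + 2) = ((0*(2 + 0))*(-6))*0 = ((0*2)*(-6))*0 = (0*(-6))*0 = 0*0 = 0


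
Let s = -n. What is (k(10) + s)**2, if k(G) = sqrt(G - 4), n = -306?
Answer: (306 + sqrt(6))**2 ≈ 95141.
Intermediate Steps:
s = 306 (s = -1*(-306) = 306)
k(G) = sqrt(-4 + G)
(k(10) + s)**2 = (sqrt(-4 + 10) + 306)**2 = (sqrt(6) + 306)**2 = (306 + sqrt(6))**2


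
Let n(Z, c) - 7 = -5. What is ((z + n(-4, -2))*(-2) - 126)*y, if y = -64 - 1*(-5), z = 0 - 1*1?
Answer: 7552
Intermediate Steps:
n(Z, c) = 2 (n(Z, c) = 7 - 5 = 2)
z = -1 (z = 0 - 1 = -1)
y = -59 (y = -64 + 5 = -59)
((z + n(-4, -2))*(-2) - 126)*y = ((-1 + 2)*(-2) - 126)*(-59) = (1*(-2) - 126)*(-59) = (-2 - 126)*(-59) = -128*(-59) = 7552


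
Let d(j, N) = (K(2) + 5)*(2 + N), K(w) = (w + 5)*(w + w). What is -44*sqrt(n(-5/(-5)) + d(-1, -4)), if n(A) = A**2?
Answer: -44*I*sqrt(65) ≈ -354.74*I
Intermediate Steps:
K(w) = 2*w*(5 + w) (K(w) = (5 + w)*(2*w) = 2*w*(5 + w))
d(j, N) = 66 + 33*N (d(j, N) = (2*2*(5 + 2) + 5)*(2 + N) = (2*2*7 + 5)*(2 + N) = (28 + 5)*(2 + N) = 33*(2 + N) = 66 + 33*N)
-44*sqrt(n(-5/(-5)) + d(-1, -4)) = -44*sqrt((-5/(-5))**2 + (66 + 33*(-4))) = -44*sqrt((-5*(-1/5))**2 + (66 - 132)) = -44*sqrt(1**2 - 66) = -44*sqrt(1 - 66) = -44*I*sqrt(65)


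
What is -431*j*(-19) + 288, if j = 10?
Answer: 82178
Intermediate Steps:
-431*j*(-19) + 288 = -4310*(-19) + 288 = -431*(-190) + 288 = 81890 + 288 = 82178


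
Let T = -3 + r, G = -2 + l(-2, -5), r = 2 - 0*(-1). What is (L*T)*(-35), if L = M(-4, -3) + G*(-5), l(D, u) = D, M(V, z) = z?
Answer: 595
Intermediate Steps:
r = 2 (r = 2 - 1*0 = 2 + 0 = 2)
G = -4 (G = -2 - 2 = -4)
T = -1 (T = -3 + 2 = -1)
L = 17 (L = -3 - 4*(-5) = -3 + 20 = 17)
(L*T)*(-35) = (17*(-1))*(-35) = -17*(-35) = 595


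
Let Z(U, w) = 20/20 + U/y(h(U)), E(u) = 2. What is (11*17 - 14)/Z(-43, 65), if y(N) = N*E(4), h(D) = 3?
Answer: -1038/37 ≈ -28.054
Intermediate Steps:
y(N) = 2*N (y(N) = N*2 = 2*N)
Z(U, w) = 1 + U/6 (Z(U, w) = 20/20 + U/((2*3)) = 20*(1/20) + U/6 = 1 + U*(1/6) = 1 + U/6)
(11*17 - 14)/Z(-43, 65) = (11*17 - 14)/(1 + (1/6)*(-43)) = (187 - 14)/(1 - 43/6) = 173/(-37/6) = 173*(-6/37) = -1038/37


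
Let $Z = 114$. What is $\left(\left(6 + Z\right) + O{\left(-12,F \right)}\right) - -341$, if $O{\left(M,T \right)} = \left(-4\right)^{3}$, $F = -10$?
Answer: $397$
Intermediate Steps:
$O{\left(M,T \right)} = -64$
$\left(\left(6 + Z\right) + O{\left(-12,F \right)}\right) - -341 = \left(\left(6 + 114\right) - 64\right) - -341 = \left(120 - 64\right) + 341 = 56 + 341 = 397$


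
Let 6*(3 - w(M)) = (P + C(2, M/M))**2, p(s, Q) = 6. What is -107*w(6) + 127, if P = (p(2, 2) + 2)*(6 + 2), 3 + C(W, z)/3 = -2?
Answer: 255743/6 ≈ 42624.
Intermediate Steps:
C(W, z) = -15 (C(W, z) = -9 + 3*(-2) = -9 - 6 = -15)
P = 64 (P = (6 + 2)*(6 + 2) = 8*8 = 64)
w(M) = -2383/6 (w(M) = 3 - (64 - 15)**2/6 = 3 - 1/6*49**2 = 3 - 1/6*2401 = 3 - 2401/6 = -2383/6)
-107*w(6) + 127 = -107*(-2383/6) + 127 = 254981/6 + 127 = 255743/6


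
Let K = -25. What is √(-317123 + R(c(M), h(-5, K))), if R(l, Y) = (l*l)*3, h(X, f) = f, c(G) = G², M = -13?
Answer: 4*I*√14465 ≈ 481.08*I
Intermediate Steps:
R(l, Y) = 3*l² (R(l, Y) = l²*3 = 3*l²)
√(-317123 + R(c(M), h(-5, K))) = √(-317123 + 3*((-13)²)²) = √(-317123 + 3*169²) = √(-317123 + 3*28561) = √(-317123 + 85683) = √(-231440) = 4*I*√14465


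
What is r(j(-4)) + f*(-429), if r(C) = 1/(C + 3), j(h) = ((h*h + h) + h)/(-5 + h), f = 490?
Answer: -3993981/19 ≈ -2.1021e+5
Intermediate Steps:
j(h) = (h² + 2*h)/(-5 + h) (j(h) = ((h² + h) + h)/(-5 + h) = ((h + h²) + h)/(-5 + h) = (h² + 2*h)/(-5 + h))
r(C) = 1/(3 + C)
r(j(-4)) + f*(-429) = 1/(3 - 4*(2 - 4)/(-5 - 4)) + 490*(-429) = 1/(3 - 4*(-2)/(-9)) - 210210 = 1/(3 - 4*(-⅑)*(-2)) - 210210 = 1/(3 - 8/9) - 210210 = 1/(19/9) - 210210 = 9/19 - 210210 = -3993981/19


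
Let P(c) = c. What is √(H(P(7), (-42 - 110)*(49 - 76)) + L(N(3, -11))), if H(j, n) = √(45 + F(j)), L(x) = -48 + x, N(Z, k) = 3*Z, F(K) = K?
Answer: √(-39 + 2*√13) ≈ 5.6382*I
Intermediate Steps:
H(j, n) = √(45 + j)
√(H(P(7), (-42 - 110)*(49 - 76)) + L(N(3, -11))) = √(√(45 + 7) + (-48 + 3*3)) = √(√52 + (-48 + 9)) = √(2*√13 - 39) = √(-39 + 2*√13)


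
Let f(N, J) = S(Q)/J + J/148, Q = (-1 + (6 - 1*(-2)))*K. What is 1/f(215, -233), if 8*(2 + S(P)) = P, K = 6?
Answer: -17242/27385 ≈ -0.62961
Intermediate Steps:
Q = 42 (Q = (-1 + (6 - 1*(-2)))*6 = (-1 + (6 + 2))*6 = (-1 + 8)*6 = 7*6 = 42)
S(P) = -2 + P/8
f(N, J) = J/148 + 13/(4*J) (f(N, J) = (-2 + (1/8)*42)/J + J/148 = (-2 + 21/4)/J + J*(1/148) = 13/(4*J) + J/148 = J/148 + 13/(4*J))
1/f(215, -233) = 1/((1/148)*(481 + (-233)**2)/(-233)) = 1/((1/148)*(-1/233)*(481 + 54289)) = 1/((1/148)*(-1/233)*54770) = 1/(-27385/17242) = -17242/27385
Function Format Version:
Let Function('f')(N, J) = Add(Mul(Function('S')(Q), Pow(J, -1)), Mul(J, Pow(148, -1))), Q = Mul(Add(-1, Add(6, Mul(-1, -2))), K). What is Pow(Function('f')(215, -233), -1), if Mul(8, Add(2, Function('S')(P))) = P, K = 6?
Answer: Rational(-17242, 27385) ≈ -0.62961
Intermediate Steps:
Q = 42 (Q = Mul(Add(-1, Add(6, Mul(-1, -2))), 6) = Mul(Add(-1, Add(6, 2)), 6) = Mul(Add(-1, 8), 6) = Mul(7, 6) = 42)
Function('S')(P) = Add(-2, Mul(Rational(1, 8), P))
Function('f')(N, J) = Add(Mul(Rational(1, 148), J), Mul(Rational(13, 4), Pow(J, -1))) (Function('f')(N, J) = Add(Mul(Add(-2, Mul(Rational(1, 8), 42)), Pow(J, -1)), Mul(J, Pow(148, -1))) = Add(Mul(Add(-2, Rational(21, 4)), Pow(J, -1)), Mul(J, Rational(1, 148))) = Add(Mul(Rational(13, 4), Pow(J, -1)), Mul(Rational(1, 148), J)) = Add(Mul(Rational(1, 148), J), Mul(Rational(13, 4), Pow(J, -1))))
Pow(Function('f')(215, -233), -1) = Pow(Mul(Rational(1, 148), Pow(-233, -1), Add(481, Pow(-233, 2))), -1) = Pow(Mul(Rational(1, 148), Rational(-1, 233), Add(481, 54289)), -1) = Pow(Mul(Rational(1, 148), Rational(-1, 233), 54770), -1) = Pow(Rational(-27385, 17242), -1) = Rational(-17242, 27385)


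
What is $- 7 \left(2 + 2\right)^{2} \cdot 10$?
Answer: $-1120$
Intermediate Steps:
$- 7 \left(2 + 2\right)^{2} \cdot 10 = - 7 \cdot 4^{2} \cdot 10 = \left(-7\right) 16 \cdot 10 = \left(-112\right) 10 = -1120$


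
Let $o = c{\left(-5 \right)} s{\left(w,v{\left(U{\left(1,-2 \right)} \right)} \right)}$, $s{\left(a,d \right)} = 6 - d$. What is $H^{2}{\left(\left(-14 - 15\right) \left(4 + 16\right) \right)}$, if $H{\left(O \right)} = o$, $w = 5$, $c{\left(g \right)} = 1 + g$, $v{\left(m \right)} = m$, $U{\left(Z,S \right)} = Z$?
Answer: $400$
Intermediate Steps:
$o = -20$ ($o = \left(1 - 5\right) \left(6 - 1\right) = - 4 \left(6 - 1\right) = \left(-4\right) 5 = -20$)
$H{\left(O \right)} = -20$
$H^{2}{\left(\left(-14 - 15\right) \left(4 + 16\right) \right)} = \left(-20\right)^{2} = 400$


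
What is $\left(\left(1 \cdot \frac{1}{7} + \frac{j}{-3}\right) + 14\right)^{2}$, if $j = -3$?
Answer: $\frac{11236}{49} \approx 229.31$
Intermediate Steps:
$\left(\left(1 \cdot \frac{1}{7} + \frac{j}{-3}\right) + 14\right)^{2} = \left(\left(1 \cdot \frac{1}{7} - \frac{3}{-3}\right) + 14\right)^{2} = \left(\left(1 \cdot \frac{1}{7} - -1\right) + 14\right)^{2} = \left(\left(\frac{1}{7} + 1\right) + 14\right)^{2} = \left(\frac{8}{7} + 14\right)^{2} = \left(\frac{106}{7}\right)^{2} = \frac{11236}{49}$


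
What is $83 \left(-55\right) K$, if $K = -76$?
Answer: $346940$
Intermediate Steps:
$83 \left(-55\right) K = 83 \left(-55\right) \left(-76\right) = \left(-4565\right) \left(-76\right) = 346940$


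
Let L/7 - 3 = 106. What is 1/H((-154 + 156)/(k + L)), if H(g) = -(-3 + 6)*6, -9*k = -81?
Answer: -1/18 ≈ -0.055556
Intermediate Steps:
L = 763 (L = 21 + 7*106 = 21 + 742 = 763)
k = 9 (k = -⅑*(-81) = 9)
H(g) = -18 (H(g) = -3*6 = -1*18 = -18)
1/H((-154 + 156)/(k + L)) = 1/(-18) = -1/18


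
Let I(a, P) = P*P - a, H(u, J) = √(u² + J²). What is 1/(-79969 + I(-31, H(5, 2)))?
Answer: -1/79909 ≈ -1.2514e-5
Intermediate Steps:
H(u, J) = √(J² + u²)
I(a, P) = P² - a
1/(-79969 + I(-31, H(5, 2))) = 1/(-79969 + ((√(2² + 5²))² - 1*(-31))) = 1/(-79969 + ((√(4 + 25))² + 31)) = 1/(-79969 + ((√29)² + 31)) = 1/(-79969 + (29 + 31)) = 1/(-79969 + 60) = 1/(-79909) = -1/79909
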